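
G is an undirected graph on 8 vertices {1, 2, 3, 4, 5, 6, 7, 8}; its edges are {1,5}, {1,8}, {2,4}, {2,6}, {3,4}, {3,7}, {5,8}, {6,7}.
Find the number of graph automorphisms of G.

G has two connected components, {2, 3, 4, 6, 7} and {1, 5, 8}; each is 2-regular, so G = C_5 ⊔ C_3. The components are non-isomorphic (different sizes), so Aut(G) = Aut(C_5) × Aut(C_3) = D_5 × D_3 of order 10·6 = 60.

60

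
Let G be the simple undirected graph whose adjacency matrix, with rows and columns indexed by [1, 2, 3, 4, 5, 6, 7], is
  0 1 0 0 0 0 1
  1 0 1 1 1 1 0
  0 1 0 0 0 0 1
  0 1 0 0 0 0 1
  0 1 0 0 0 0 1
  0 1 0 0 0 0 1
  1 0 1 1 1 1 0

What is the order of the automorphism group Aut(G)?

The vertices split by degree into {2, 7} (degree 5) and {1, 3, 4, 5, 6} (degree 2); every edge runs between the two parts, so G is the complete bipartite graph K_{2,5}. Automorphisms preserve the bipartition setwise (since the parts differ in size) and act as S_5 × S_2 within it; |Aut| = 240.

240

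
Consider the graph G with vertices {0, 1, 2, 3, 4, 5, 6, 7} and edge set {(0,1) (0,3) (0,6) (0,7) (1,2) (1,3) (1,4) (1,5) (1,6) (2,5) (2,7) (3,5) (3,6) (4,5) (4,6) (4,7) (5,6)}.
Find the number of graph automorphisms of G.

1

Degrees alone do not determine every vertex (e.g. 0 and 3 both have degree 4), but their neighbour-degree multisets differ: N(0) has degrees [3, 4, 5, 6] while N(3) has degrees [4, 5, 5, 6]. Repeating this refinement separates all vertices, so the only automorphism is the identity.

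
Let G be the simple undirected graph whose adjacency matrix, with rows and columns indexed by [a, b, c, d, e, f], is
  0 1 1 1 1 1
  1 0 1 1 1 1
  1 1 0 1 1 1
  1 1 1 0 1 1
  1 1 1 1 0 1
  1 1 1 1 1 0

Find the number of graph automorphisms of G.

Every vertex has degree 5, so G is the complete graph K_6. Every bijection on the vertex set is an automorphism of K_6; hence Aut(K_6) ≅ S_6, order 720.

720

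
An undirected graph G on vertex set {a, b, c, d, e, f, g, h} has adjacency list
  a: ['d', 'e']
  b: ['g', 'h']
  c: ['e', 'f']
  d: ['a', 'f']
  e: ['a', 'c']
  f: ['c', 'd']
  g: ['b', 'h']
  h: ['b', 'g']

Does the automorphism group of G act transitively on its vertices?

G has two connected components, {a, c, d, e, f} and {b, g, h}; each is 2-regular, so G = C_5 ⊔ C_3. The orbit of a under Aut(G) is {a, c, d, e, f}, which does not contain b, so G is not vertex-transitive.

No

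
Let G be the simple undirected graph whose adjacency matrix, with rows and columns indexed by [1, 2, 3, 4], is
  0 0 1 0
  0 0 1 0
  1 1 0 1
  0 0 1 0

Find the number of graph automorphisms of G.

Vertex 3 has degree 3 and every other vertex has degree 1, so G is the star K_{1,3} with centre 3. The 3 leaves are pairwise interchangeable while the centre is fixed, giving Aut(G) = S_3.

6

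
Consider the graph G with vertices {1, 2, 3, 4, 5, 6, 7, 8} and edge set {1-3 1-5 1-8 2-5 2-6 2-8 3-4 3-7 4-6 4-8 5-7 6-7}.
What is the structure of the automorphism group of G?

the hyperoctahedral group B_3

G is 3-regular and bipartite on 2^3 = 8 vertices with girth 4; it is the hypercube graph Q_3. Aut(Q_3) consists of the signed permutations of the 3 coordinate axes: 3! permutations times 2^3 sign flips, so |Aut| = 2^3·3! = 48.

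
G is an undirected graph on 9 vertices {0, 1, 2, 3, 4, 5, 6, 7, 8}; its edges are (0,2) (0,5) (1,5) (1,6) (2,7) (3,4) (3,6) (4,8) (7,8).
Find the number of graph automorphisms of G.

18

Every vertex has degree 2 and the graph is connected, so G is the 9-cycle C_9. C_9 has 9 rotations and 9 reflections, so Aut(C_9) ≅ D_9 of order 18.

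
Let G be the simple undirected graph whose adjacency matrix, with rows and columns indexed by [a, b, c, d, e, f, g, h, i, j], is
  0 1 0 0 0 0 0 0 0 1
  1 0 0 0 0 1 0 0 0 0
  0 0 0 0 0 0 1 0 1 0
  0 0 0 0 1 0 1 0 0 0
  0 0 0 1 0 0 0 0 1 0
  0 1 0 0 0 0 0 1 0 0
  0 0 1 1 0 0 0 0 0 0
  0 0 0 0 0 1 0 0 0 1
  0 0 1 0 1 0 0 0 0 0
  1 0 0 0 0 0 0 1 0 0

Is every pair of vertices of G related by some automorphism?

G has two connected components, {a, b, f, h, j} and {c, d, e, g, i}; each is 2-regular, so G = C_5 ⊔ C_5. With two isomorphic components, Aut(G) = Aut(C_5) ≀ S_2 = (D_5 × D_5) ⋊ Z_2: permute each cycle by D_5, then optionally swap the two cycles. Order 2·(2·5)² = 200. This group acts transitively on the 10 vertices.

Yes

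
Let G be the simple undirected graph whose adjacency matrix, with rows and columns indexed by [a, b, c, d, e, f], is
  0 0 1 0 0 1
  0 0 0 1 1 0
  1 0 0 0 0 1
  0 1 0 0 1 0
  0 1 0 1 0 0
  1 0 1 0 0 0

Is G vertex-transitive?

Yes

G has two connected components, {b, d, e} and {a, c, f}; each is 2-regular, so G = C_3 ⊔ C_3. With two isomorphic components, Aut(G) = Aut(C_3) ≀ S_2 = (D_3 × D_3) ⋊ Z_2: permute each cycle by D_3, then optionally swap the two cycles. Order 2·(2·3)² = 72. Under this action every vertex can be carried to every other, so G is vertex-transitive.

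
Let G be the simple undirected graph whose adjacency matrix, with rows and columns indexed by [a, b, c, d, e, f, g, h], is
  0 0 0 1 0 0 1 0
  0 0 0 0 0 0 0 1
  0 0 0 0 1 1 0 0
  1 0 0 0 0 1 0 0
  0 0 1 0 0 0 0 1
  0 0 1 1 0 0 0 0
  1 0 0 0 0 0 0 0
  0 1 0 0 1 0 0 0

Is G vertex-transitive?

No

Automorphisms preserve degree, but G has vertices of degree 1 and vertices of degree 2; no automorphism maps one to the other, so G is not vertex-transitive.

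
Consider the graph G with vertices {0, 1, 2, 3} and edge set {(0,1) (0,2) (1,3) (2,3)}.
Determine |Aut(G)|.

8

Every vertex has degree 2 and the graph is connected, so G is the 4-cycle C_4. The automorphisms of the 4-cycle are exactly the symmetries of a regular 4-gon: the dihedral group D_4, |D_4| = 8.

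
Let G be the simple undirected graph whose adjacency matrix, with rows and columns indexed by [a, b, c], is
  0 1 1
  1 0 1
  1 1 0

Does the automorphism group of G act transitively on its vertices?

Yes

Every vertex has degree 2, so G is the complete graph K_3. Every bijection on the vertex set is an automorphism of K_3; hence Aut(K_3) ≅ S_3, order 6. This group acts transitively on the 3 vertices.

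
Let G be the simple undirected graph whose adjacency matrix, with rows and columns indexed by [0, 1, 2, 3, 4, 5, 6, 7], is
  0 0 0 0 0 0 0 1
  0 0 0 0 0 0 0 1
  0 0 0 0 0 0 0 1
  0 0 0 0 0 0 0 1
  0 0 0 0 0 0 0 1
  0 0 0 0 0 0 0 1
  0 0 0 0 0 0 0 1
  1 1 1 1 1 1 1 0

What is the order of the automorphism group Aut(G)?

5040

Vertex 7 has degree 7 and every other vertex has degree 1, so G is the star K_{1,7} with centre 7. The 7 leaves are pairwise interchangeable while the centre is fixed, giving Aut(G) = S_7.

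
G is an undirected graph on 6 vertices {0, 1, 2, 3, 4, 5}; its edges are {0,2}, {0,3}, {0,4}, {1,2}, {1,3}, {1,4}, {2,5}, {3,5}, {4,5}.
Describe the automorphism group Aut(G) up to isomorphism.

G is 3-regular and bipartite with parts {0, 1, 5} and {2, 3, 4} (each part is independent and every cross-pair is an edge), so G = K_{3,3}. Aut(K_{3,3}) is the wreath product S_3 ≀ Z_2: permute within each part, then optionally swap the parts; |Aut| = 2·(3!)² = 72.

S_3 ≀ Z_2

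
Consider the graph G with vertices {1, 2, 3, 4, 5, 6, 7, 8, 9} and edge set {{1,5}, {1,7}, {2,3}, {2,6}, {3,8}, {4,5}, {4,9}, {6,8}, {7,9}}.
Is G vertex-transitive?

No

G has two connected components, {1, 4, 5, 7, 9} and {2, 3, 6, 8}; each is 2-regular, so G = C_5 ⊔ C_4. The orbit of 1 under Aut(G) is {1, 4, 5, 7, 9}, which does not contain 2, so G is not vertex-transitive.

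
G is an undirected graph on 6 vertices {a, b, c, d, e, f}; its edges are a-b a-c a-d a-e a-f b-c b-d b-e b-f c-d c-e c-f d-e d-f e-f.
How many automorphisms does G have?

720

Every vertex has degree 5, so G is the complete graph K_6. Any permutation of the 6 vertices preserves K_6, so Aut(K_6) = S_6 of order 6! = 720.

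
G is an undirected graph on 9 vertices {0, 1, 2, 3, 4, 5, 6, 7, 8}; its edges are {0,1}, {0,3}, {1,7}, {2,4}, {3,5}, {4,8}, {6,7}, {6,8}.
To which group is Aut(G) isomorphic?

The degree sequence is [2, 2, 1, 2, 2, 1, 2, 2, 2]; the two degree-1 vertices 2 and 5 are the ends of a path, so G = P_9. The only nontrivial automorphism of a path is the end-to-end reflection, so Aut(G) ≅ Z_2.

C_2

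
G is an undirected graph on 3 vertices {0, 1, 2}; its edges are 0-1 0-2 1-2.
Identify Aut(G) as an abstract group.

S_3

All 3 vertices are pairwise adjacent: G = K_3. Every bijection on the vertex set is an automorphism of K_3; hence Aut(K_3) ≅ S_3, order 6.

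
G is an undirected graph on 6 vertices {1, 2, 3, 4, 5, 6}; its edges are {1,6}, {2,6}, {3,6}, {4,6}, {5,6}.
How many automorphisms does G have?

Vertex 6 has degree 5 and every other vertex has degree 1, so G is the star K_{1,5} with centre 6. Any automorphism fixes the centre and permutes the 5 leaves freely, so Aut(G) ≅ S_5 of order 5! = 120.

120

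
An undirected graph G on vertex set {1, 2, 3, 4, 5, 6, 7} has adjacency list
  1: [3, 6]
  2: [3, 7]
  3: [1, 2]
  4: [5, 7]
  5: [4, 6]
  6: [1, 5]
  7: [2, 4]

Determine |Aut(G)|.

Every vertex has degree 2 and the graph is connected, so G is the 7-cycle C_7. The automorphisms of the 7-cycle are exactly the symmetries of a regular 7-gon: the dihedral group D_7, |D_7| = 14.

14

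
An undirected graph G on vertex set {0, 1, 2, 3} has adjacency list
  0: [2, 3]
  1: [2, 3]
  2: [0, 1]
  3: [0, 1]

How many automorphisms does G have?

8

G is 2-regular and connected on 4 vertices, i.e. the cycle C_4. The automorphisms of the 4-cycle are exactly the symmetries of a regular 4-gon: the dihedral group D_4, |D_4| = 8.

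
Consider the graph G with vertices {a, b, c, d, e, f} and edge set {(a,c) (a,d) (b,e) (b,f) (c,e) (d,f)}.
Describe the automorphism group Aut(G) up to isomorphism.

Every vertex has degree 2 and the graph is connected, so G is the 6-cycle C_6. The automorphisms of the 6-cycle are exactly the symmetries of a regular 6-gon: the dihedral group D_6, |D_6| = 12.

D_6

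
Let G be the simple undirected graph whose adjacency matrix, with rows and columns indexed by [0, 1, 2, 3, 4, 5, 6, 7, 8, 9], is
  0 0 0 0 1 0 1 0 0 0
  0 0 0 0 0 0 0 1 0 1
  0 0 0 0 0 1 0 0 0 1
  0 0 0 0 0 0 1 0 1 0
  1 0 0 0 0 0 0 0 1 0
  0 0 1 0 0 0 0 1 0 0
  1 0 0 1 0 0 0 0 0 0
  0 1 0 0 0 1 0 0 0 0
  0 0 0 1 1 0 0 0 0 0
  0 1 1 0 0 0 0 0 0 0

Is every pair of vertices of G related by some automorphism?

Yes

G has two connected components, {0, 3, 4, 6, 8} and {1, 2, 5, 7, 9}; each is 2-regular, so G = C_5 ⊔ C_5. Aut of a disjoint union of two copies of C_5 is the wreath product D_5 ≀ Z_2, of order 2·10² = 200. Under this action every vertex can be carried to every other, so G is vertex-transitive.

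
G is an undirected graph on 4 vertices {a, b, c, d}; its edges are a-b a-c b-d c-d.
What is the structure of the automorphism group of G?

G is 2-regular and connected on 4 vertices, i.e. the cycle C_4. The automorphisms of the 4-cycle are exactly the symmetries of a regular 4-gon: the dihedral group D_4, |D_4| = 8.

the dihedral group of order 8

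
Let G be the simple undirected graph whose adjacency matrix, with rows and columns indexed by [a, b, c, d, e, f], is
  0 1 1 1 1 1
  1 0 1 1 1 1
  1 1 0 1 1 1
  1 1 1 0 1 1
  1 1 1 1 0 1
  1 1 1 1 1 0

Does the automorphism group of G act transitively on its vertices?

All 6 vertices are pairwise adjacent: G = K_6. Every bijection on the vertex set is an automorphism of K_6; hence Aut(K_6) ≅ S_6, order 720. This group acts transitively on the 6 vertices.

Yes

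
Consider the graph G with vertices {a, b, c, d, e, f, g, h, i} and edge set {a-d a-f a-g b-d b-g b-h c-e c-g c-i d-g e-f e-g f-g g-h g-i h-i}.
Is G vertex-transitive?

No

Vertex g is the only vertex of degree 8, so every automorphism fixes it; G is not vertex-transitive.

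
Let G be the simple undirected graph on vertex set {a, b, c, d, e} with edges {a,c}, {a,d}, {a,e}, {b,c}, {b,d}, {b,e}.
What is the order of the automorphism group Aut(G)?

12

The vertices split by degree into {a, b} (degree 3) and {c, d, e} (degree 2); every edge runs between the two parts, so G is the complete bipartite graph K_{2,3}. The parts have unequal sizes, so no automorphism swaps them; each part is permuted independently, giving S_2 × S_3 of order 2!·3! = 12.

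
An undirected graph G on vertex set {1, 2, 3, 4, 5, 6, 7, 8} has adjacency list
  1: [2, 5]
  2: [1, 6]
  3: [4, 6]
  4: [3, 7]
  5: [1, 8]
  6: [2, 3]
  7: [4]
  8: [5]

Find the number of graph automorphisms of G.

2

The degree sequence is [2, 2, 2, 2, 2, 2, 1, 1]; the two degree-1 vertices 7 and 8 are the ends of a path, so G = P_8. A path has exactly one nontrivial symmetry — reversal — giving Aut(G) of order 2.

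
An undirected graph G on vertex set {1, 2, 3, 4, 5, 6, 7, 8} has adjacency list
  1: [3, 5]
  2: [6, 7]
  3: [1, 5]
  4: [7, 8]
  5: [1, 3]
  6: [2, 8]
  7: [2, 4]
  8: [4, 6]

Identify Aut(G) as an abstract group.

D_3 × D_5

G has two connected components, {2, 4, 6, 7, 8} and {1, 3, 5}; each is 2-regular, so G = C_5 ⊔ C_3. No automorphism exchanges components of different sizes, hence Aut(G) is the direct product D_3 × D_5, order 60.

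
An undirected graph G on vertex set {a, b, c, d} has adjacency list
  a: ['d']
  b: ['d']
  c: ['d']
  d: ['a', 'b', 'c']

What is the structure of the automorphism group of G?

S_3

Vertex d has degree 3 and every other vertex has degree 1, so G is the star K_{1,3} with centre d. Any automorphism fixes the centre and permutes the 3 leaves freely, so Aut(G) ≅ S_3 of order 3! = 6.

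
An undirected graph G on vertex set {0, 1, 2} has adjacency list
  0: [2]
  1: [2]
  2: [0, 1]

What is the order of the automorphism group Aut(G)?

The degree sequence is [1, 1, 2]; the two degree-1 vertices 0 and 1 are the ends of a path, so G = P_3. A path has exactly one nontrivial symmetry — reversal — giving Aut(G) of order 2.

2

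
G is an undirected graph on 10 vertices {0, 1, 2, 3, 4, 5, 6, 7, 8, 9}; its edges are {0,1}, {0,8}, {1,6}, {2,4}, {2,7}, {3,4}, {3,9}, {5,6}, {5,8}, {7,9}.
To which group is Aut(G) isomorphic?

G has two connected components, {2, 3, 4, 7, 9} and {0, 1, 5, 6, 8}; each is 2-regular, so G = C_5 ⊔ C_5. Aut of a disjoint union of two copies of C_5 is the wreath product D_5 ≀ Z_2, of order 2·10² = 200.

D_5 ≀ Z_2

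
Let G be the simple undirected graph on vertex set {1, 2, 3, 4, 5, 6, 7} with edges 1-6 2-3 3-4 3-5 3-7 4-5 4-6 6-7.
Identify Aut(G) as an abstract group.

1

The degree sequence is [1, 1, 4, 3, 2, 3, 2]. Checking the degree-preserving permutations of the vertex set shows that none except the identity preserves every edge, so Aut(G) is trivial.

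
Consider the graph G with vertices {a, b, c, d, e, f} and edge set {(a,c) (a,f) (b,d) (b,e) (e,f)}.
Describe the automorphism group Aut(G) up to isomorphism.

C_2

The degree sequence is [2, 2, 1, 1, 2, 2]; the two degree-1 vertices c and d are the ends of a path, so G = P_6. A path has exactly one nontrivial symmetry — reversal — giving Aut(G) of order 2.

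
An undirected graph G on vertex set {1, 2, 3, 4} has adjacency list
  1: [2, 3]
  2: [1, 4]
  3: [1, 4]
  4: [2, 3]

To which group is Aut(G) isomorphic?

the dihedral group of order 8

G is 2-regular and connected on 4 vertices, i.e. the cycle C_4. The automorphisms of the 4-cycle are exactly the symmetries of a regular 4-gon: the dihedral group D_4, |D_4| = 8.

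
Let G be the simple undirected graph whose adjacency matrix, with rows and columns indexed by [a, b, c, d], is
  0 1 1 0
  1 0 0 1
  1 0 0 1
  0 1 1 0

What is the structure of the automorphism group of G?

D_4

Every vertex has degree 2 and the graph is connected, so G is the 4-cycle C_4. C_4 has 4 rotations and 4 reflections, so Aut(C_4) ≅ D_4 of order 8.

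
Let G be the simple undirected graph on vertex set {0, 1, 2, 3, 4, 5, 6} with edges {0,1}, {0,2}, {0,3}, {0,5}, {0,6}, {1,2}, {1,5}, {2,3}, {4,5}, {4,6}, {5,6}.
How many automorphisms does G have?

Degrees alone do not determine every vertex (e.g. 1 and 2 both have degree 3), but their neighbour-degree multisets differ: N(1) has degrees [3, 4, 5] while N(2) has degrees [2, 3, 5]. Repeating this refinement separates all vertices, so the only automorphism is the identity.

1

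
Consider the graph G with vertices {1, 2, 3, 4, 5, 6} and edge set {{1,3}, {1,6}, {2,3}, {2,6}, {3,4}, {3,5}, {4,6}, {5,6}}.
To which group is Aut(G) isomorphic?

The vertices split by degree into {3, 6} (degree 4) and {1, 2, 4, 5} (degree 2); every edge runs between the two parts, so G is the complete bipartite graph K_{2,4}. The parts have unequal sizes, so no automorphism swaps them; each part is permuted independently, giving S_2 × S_4 of order 2!·4! = 48.

S_2 × S_4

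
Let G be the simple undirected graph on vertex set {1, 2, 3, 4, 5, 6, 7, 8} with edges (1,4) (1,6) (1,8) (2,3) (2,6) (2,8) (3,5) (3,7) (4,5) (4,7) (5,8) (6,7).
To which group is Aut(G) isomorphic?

G is 3-regular and bipartite on 2^3 = 8 vertices with girth 4; it is the hypercube graph Q_3. The symmetry group of the 3-cube is the hyperoctahedral group B_3 = Z_2 ≀ S_3, of order 2^3·3! = 48.

Z_2^3 ⋊ S_3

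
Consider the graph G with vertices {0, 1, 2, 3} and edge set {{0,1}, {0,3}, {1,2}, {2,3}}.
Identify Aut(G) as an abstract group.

G is 2-regular and connected on 4 vertices, i.e. the cycle C_4. The automorphisms of the 4-cycle are exactly the symmetries of a regular 4-gon: the dihedral group D_4, |D_4| = 8.

the dihedral group of order 8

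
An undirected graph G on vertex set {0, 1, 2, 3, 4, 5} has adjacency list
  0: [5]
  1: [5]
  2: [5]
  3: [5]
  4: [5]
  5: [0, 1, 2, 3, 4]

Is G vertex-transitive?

No

Vertex 5 is the only vertex of degree 5, so every automorphism fixes it; G is not vertex-transitive.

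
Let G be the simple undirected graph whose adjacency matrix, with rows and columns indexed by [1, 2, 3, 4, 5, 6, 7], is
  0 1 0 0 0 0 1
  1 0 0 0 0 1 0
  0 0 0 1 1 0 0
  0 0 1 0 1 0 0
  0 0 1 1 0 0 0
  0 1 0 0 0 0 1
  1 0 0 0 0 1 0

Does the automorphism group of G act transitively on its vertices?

G has two connected components, {1, 2, 6, 7} and {3, 4, 5}; each is 2-regular, so G = C_4 ⊔ C_3. The orbit of 1 under Aut(G) is {1, 2, 6, 7}, which does not contain 3, so G is not vertex-transitive.

No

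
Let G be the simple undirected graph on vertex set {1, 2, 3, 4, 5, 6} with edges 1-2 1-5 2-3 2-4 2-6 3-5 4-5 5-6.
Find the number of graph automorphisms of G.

48

The vertices split by degree into {2, 5} (degree 4) and {1, 3, 4, 6} (degree 2); every edge runs between the two parts, so G is the complete bipartite graph K_{2,4}. The parts have unequal sizes, so no automorphism swaps them; each part is permuted independently, giving S_4 × S_2 of order 4!·2! = 48.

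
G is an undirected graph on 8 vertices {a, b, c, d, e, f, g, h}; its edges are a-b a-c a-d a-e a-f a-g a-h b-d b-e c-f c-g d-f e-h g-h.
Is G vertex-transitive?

No

Vertex a is the only vertex of degree 7, so every automorphism fixes it; G is not vertex-transitive.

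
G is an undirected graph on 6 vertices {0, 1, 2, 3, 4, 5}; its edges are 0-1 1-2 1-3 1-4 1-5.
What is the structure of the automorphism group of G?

the symmetric group on 5 letters

Vertex 1 has degree 5 and every other vertex has degree 1, so G is the star K_{1,5} with centre 1. Any automorphism fixes the centre and permutes the 5 leaves freely, so Aut(G) ≅ S_5 of order 5! = 120.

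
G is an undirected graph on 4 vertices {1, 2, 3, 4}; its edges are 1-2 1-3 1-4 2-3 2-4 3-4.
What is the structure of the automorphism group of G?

Every vertex has degree 3, so G is the complete graph K_4. Every bijection on the vertex set is an automorphism of K_4; hence Aut(K_4) ≅ S_4, order 24.

S_4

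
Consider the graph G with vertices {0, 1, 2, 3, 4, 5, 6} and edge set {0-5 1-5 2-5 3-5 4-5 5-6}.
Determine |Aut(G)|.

720

Vertex 5 has degree 6 and every other vertex has degree 1, so G is the star K_{1,6} with centre 5. Any automorphism fixes the centre and permutes the 6 leaves freely, so Aut(G) ≅ S_6 of order 6! = 720.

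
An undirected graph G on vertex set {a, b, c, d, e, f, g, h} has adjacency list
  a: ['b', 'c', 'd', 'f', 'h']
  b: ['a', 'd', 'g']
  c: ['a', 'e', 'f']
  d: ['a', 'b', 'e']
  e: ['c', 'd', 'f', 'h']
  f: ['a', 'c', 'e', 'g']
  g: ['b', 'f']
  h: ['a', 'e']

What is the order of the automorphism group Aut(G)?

Degrees alone do not determine every vertex (e.g. b and c both have degree 3), but their neighbour-degree multisets differ: N(b) has degrees [2, 3, 5] while N(c) has degrees [4, 4, 5]. Repeating this refinement separates all vertices, so the only automorphism is the identity.

1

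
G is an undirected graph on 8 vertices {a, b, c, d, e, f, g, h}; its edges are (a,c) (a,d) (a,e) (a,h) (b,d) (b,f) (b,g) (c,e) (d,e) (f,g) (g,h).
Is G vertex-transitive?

Vertex a is the only vertex of degree 4, so every automorphism fixes it; G is not vertex-transitive.

No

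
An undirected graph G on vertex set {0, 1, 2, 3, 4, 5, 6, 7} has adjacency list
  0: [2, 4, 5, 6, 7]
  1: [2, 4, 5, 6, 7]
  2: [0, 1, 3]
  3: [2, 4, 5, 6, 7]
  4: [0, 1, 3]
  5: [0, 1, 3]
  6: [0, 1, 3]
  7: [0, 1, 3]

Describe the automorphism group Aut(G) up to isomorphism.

S_3 × S_5

The vertices split by degree into {0, 1, 3} (degree 5) and {2, 4, 5, 6, 7} (degree 3); every edge runs between the two parts, so G is the complete bipartite graph K_{3,5}. Automorphisms preserve the bipartition setwise (since the parts differ in size) and act as S_3 × S_5 within it; |Aut| = 720.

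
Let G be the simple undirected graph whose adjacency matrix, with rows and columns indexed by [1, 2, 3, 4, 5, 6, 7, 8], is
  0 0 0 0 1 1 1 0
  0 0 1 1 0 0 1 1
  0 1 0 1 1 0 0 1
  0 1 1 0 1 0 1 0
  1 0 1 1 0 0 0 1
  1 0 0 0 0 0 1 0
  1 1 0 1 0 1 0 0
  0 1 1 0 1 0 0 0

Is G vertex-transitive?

Vertex 6 is the only vertex of degree 2, so every automorphism fixes it; G is not vertex-transitive.

No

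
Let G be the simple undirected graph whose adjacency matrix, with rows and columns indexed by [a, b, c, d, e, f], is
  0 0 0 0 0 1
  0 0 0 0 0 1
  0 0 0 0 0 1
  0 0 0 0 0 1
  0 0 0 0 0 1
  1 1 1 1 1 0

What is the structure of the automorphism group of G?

Vertex f has degree 5 and every other vertex has degree 1, so G is the star K_{1,5} with centre f. The 5 leaves are pairwise interchangeable while the centre is fixed, giving Aut(G) = S_5.

the symmetric group on 5 letters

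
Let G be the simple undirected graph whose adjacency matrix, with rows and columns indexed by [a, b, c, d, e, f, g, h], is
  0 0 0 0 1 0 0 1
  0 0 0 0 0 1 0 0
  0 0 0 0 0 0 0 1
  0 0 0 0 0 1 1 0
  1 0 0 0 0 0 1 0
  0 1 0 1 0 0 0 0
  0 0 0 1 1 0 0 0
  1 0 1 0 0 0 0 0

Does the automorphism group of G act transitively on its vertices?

Automorphisms preserve degree, but G has vertices of degree 1 and vertices of degree 2; no automorphism maps one to the other, so G is not vertex-transitive.

No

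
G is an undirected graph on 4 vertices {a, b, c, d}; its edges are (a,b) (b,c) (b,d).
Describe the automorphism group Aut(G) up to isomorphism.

Vertex b has degree 3 and every other vertex has degree 1, so G is the star K_{1,3} with centre b. Any automorphism fixes the centre and permutes the 3 leaves freely, so Aut(G) ≅ S_3 of order 3! = 6.

the symmetric group on 3 letters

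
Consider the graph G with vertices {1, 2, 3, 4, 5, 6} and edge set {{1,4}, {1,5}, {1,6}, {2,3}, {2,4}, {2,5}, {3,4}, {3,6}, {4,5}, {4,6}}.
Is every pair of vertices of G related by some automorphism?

Vertex 4 is the only vertex of degree 5, so every automorphism fixes it; G is not vertex-transitive.

No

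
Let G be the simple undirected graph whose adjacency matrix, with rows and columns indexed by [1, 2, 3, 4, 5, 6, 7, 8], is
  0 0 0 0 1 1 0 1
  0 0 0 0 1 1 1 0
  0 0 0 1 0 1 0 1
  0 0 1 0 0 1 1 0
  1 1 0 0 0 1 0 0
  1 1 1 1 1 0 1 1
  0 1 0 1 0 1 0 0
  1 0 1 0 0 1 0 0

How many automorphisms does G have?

14

Vertex 6 is the unique vertex of degree 7; the remaining 7 vertices each have degree 3 and induce a cycle, so G is the wheel on 8 vertices with hub 6. Every automorphism fixes the hub and acts on the rim 7-cycle, so Aut(G) ≅ Aut(C_7) = D_7 of order 14.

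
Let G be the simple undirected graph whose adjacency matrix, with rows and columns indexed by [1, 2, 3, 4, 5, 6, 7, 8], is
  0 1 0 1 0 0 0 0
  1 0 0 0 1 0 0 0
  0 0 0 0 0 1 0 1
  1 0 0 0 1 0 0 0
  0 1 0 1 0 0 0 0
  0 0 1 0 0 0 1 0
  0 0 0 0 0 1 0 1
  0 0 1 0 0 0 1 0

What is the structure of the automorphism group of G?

G has two connected components, {1, 2, 4, 5} and {3, 6, 7, 8}; each is 2-regular, so G = C_4 ⊔ C_4. With two isomorphic components, Aut(G) = Aut(C_4) ≀ S_2 = (D_4 × D_4) ⋊ Z_2: permute each cycle by D_4, then optionally swap the two cycles. Order 2·(2·4)² = 128.

(D_4 × D_4) ⋊ Z_2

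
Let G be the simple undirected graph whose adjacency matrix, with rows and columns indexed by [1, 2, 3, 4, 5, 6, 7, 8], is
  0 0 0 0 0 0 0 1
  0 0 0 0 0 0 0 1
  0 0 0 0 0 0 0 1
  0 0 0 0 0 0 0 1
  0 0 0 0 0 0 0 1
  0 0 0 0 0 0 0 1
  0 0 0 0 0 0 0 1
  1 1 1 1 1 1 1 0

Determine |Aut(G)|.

5040

Vertex 8 has degree 7 and every other vertex has degree 1, so G is the star K_{1,7} with centre 8. Any automorphism fixes the centre and permutes the 7 leaves freely, so Aut(G) ≅ S_7 of order 7! = 5040.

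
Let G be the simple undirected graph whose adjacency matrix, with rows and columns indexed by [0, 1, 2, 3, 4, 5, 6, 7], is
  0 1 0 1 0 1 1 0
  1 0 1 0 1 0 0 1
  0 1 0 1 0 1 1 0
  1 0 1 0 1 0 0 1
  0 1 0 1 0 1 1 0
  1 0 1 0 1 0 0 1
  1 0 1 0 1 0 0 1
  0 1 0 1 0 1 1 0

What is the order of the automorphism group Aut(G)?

G is 4-regular and bipartite with parts {0, 2, 4, 7} and {1, 3, 5, 6} (each part is independent and every cross-pair is an edge), so G = K_{4,4}. Aut(K_{4,4}) is the wreath product S_4 ≀ Z_2: permute within each part, then optionally swap the parts; |Aut| = 2·(4!)² = 1152.

1152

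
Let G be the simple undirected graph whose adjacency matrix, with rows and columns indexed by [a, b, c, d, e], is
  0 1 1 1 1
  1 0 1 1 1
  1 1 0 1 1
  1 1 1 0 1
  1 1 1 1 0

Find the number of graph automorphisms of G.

120

Every vertex has degree 4, so G is the complete graph K_5. Any permutation of the 5 vertices preserves K_5, so Aut(K_5) = S_5 of order 5! = 120.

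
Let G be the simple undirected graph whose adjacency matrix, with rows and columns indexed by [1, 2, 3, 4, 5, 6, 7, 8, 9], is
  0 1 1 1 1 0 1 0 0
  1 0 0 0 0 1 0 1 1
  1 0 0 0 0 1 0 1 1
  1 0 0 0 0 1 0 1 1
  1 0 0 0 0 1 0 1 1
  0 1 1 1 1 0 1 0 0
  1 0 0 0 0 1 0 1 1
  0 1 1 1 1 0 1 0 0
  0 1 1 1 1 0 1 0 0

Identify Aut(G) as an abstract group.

S_4 × S_5

The vertices split by degree into {1, 6, 8, 9} (degree 5) and {2, 3, 4, 5, 7} (degree 4); every edge runs between the two parts, so G is the complete bipartite graph K_{4,5}. Automorphisms preserve the bipartition setwise (since the parts differ in size) and act as S_4 × S_5 within it; |Aut| = 2880.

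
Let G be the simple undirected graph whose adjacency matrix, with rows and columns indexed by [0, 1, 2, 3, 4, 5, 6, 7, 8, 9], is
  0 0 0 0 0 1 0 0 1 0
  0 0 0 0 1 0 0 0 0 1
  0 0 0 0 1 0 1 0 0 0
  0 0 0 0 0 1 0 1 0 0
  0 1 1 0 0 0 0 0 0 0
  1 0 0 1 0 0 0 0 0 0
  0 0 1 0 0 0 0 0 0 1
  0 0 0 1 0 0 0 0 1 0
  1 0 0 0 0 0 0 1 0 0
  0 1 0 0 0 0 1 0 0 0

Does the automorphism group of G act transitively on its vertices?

Yes

G has two connected components, {0, 3, 5, 7, 8} and {1, 2, 4, 6, 9}; each is 2-regular, so G = C_5 ⊔ C_5. Aut of a disjoint union of two copies of C_5 is the wreath product D_5 ≀ Z_2, of order 2·10² = 200. Under this action every vertex can be carried to every other, so G is vertex-transitive.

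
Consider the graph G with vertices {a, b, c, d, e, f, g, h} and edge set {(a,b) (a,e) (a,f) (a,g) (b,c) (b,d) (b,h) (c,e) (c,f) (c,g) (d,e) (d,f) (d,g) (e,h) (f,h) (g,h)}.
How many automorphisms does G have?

1152

G is 4-regular and bipartite with parts {a, c, d, h} and {b, e, f, g} (each part is independent and every cross-pair is an edge), so G = K_{4,4}. Each part can be permuted independently (S_4 × S_4) and the two equal-size parts can also be swapped, giving (S_4 × S_4) ⋊ Z_2 of order 2·(4!)² = 1152.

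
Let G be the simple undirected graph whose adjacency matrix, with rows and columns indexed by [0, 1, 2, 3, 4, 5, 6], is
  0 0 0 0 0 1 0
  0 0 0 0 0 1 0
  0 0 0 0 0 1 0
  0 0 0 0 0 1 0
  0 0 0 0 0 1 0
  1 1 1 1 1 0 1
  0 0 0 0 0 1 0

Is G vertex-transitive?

No

Vertex 5 is the only vertex of degree 6, so every automorphism fixes it; G is not vertex-transitive.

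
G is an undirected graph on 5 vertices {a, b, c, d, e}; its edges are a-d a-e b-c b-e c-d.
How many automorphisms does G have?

10

Every vertex has degree 2 and the graph is connected, so G is the 5-cycle C_5. The automorphisms of the 5-cycle are exactly the symmetries of a regular 5-gon: the dihedral group D_5, |D_5| = 10.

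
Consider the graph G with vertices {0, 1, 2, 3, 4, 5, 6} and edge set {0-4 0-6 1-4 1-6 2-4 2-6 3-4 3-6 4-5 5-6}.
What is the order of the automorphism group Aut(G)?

240

The vertices split by degree into {4, 6} (degree 5) and {0, 1, 2, 3, 5} (degree 2); every edge runs between the two parts, so G is the complete bipartite graph K_{2,5}. Automorphisms preserve the bipartition setwise (since the parts differ in size) and act as S_5 × S_2 within it; |Aut| = 240.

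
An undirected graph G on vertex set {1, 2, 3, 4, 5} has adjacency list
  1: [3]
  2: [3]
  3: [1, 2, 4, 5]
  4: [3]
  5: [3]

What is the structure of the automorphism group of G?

the symmetric group on 4 letters

Vertex 3 has degree 4 and every other vertex has degree 1, so G is the star K_{1,4} with centre 3. Any automorphism fixes the centre and permutes the 4 leaves freely, so Aut(G) ≅ S_4 of order 4! = 24.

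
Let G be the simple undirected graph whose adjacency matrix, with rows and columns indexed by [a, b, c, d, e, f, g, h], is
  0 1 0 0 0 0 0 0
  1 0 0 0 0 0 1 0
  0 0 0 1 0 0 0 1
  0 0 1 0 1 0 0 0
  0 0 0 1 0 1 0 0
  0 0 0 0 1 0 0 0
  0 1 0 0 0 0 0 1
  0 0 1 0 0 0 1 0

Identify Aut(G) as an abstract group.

The degree sequence is [1, 2, 2, 2, 2, 1, 2, 2]; the two degree-1 vertices a and f are the ends of a path, so G = P_8. The only nontrivial automorphism of a path is the end-to-end reflection, so Aut(G) ≅ Z_2.

C_2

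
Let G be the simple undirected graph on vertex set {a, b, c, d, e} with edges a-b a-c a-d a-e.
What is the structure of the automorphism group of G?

Vertex a has degree 4 and every other vertex has degree 1, so G is the star K_{1,4} with centre a. The 4 leaves are pairwise interchangeable while the centre is fixed, giving Aut(G) = S_4.

S_4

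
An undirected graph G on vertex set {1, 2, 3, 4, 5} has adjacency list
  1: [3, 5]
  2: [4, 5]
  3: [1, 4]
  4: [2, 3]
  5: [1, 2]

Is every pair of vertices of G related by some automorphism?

Every vertex has degree 2 and the graph is connected, so G is the 5-cycle C_5. C_5 has 5 rotations and 5 reflections, so Aut(C_5) ≅ D_5 of order 10. Under this action every vertex can be carried to every other, so G is vertex-transitive.

Yes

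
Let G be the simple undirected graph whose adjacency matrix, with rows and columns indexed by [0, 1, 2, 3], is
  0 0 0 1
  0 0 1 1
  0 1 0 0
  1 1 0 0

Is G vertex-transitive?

Automorphisms preserve degree, but G has vertices of degree 1 and vertices of degree 2; no automorphism maps one to the other, so G is not vertex-transitive.

No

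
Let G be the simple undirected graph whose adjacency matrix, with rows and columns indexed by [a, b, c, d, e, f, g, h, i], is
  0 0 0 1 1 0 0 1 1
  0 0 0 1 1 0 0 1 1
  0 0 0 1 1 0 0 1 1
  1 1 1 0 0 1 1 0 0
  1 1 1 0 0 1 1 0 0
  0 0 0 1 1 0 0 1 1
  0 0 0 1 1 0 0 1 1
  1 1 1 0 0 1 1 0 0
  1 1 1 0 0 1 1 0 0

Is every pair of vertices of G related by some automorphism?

Automorphisms preserve degree, but G has vertices of degree 4 and vertices of degree 5; no automorphism maps one to the other, so G is not vertex-transitive.

No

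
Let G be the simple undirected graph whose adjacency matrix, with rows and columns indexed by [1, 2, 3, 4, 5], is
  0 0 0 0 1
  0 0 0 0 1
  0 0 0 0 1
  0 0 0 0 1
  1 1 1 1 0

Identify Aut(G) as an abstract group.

the symmetric group on 4 letters

Vertex 5 has degree 4 and every other vertex has degree 1, so G is the star K_{1,4} with centre 5. The 4 leaves are pairwise interchangeable while the centre is fixed, giving Aut(G) = S_4.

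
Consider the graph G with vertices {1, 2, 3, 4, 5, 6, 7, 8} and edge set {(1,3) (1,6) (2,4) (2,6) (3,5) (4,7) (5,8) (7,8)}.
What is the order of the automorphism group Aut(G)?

16

G is 2-regular and connected on 8 vertices, i.e. the cycle C_8. The automorphisms of the 8-cycle are exactly the symmetries of a regular 8-gon: the dihedral group D_8, |D_8| = 16.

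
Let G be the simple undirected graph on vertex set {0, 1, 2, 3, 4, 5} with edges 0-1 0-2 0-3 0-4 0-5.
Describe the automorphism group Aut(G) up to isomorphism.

S_5

Vertex 0 has degree 5 and every other vertex has degree 1, so G is the star K_{1,5} with centre 0. The 5 leaves are pairwise interchangeable while the centre is fixed, giving Aut(G) = S_5.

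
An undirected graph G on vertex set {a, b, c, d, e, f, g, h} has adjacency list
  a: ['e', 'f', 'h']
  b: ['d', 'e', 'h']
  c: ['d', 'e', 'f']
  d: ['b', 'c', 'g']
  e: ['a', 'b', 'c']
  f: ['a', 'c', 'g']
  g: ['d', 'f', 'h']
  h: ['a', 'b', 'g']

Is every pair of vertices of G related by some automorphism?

G is 3-regular and bipartite on 2^3 = 8 vertices with girth 4; it is the hypercube graph Q_3. Aut(Q_3) consists of the signed permutations of the 3 coordinate axes: 3! permutations times 2^3 sign flips, so |Aut| = 2^3·3! = 48. Under this action every vertex can be carried to every other, so G is vertex-transitive.

Yes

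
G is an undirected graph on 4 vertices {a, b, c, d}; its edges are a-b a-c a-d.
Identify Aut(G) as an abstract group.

Vertex a has degree 3 and every other vertex has degree 1, so G is the star K_{1,3} with centre a. The 3 leaves are pairwise interchangeable while the centre is fixed, giving Aut(G) = S_3.

the symmetric group on 3 letters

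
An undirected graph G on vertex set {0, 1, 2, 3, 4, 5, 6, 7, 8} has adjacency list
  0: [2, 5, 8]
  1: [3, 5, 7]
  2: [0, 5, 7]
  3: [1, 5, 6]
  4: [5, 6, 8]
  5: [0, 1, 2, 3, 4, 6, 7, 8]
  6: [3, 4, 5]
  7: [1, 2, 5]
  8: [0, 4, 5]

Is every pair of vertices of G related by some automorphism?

Vertex 5 is the only vertex of degree 8, so every automorphism fixes it; G is not vertex-transitive.

No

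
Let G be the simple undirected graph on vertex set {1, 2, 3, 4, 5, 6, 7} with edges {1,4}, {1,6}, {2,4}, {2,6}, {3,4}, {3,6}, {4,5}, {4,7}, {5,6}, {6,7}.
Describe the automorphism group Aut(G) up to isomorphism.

S_5 × S_2

The vertices split by degree into {4, 6} (degree 5) and {1, 2, 3, 5, 7} (degree 2); every edge runs between the two parts, so G is the complete bipartite graph K_{2,5}. The parts have unequal sizes, so no automorphism swaps them; each part is permuted independently, giving S_5 × S_2 of order 5!·2! = 240.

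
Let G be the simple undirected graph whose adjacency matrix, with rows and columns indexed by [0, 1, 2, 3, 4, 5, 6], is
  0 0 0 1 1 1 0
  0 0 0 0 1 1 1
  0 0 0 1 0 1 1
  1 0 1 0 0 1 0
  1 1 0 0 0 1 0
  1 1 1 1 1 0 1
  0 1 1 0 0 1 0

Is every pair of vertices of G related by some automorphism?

Vertex 5 is the only vertex of degree 6, so every automorphism fixes it; G is not vertex-transitive.

No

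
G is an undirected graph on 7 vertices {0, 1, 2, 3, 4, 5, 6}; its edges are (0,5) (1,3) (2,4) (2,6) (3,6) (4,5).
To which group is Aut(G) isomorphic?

the cyclic group of order 2

The degree sequence is [1, 1, 2, 2, 2, 2, 2]; the two degree-1 vertices 0 and 1 are the ends of a path, so G = P_7. The only nontrivial automorphism of a path is the end-to-end reflection, so Aut(G) ≅ Z_2.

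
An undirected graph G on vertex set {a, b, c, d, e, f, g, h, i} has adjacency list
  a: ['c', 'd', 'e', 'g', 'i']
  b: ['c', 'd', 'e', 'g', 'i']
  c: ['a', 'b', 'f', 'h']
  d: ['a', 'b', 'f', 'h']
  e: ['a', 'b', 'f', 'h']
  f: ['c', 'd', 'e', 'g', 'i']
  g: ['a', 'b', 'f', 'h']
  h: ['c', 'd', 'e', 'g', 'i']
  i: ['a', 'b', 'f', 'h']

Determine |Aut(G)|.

The vertices split by degree into {a, b, f, h} (degree 5) and {c, d, e, g, i} (degree 4); every edge runs between the two parts, so G is the complete bipartite graph K_{4,5}. Automorphisms preserve the bipartition setwise (since the parts differ in size) and act as S_5 × S_4 within it; |Aut| = 2880.

2880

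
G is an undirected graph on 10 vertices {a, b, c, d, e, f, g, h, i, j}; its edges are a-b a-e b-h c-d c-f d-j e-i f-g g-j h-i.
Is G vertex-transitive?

G has two connected components, {c, d, f, g, j} and {a, b, e, h, i}; each is 2-regular, so G = C_5 ⊔ C_5. With two isomorphic components, Aut(G) = Aut(C_5) ≀ S_2 = (D_5 × D_5) ⋊ Z_2: permute each cycle by D_5, then optionally swap the two cycles. Order 2·(2·5)² = 200. This group acts transitively on the 10 vertices.

Yes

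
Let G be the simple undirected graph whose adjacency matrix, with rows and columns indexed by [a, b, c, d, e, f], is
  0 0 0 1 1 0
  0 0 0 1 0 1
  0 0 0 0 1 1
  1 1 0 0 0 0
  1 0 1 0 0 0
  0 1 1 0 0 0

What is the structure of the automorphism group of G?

G is 2-regular and connected on 6 vertices, i.e. the cycle C_6. The automorphisms of the 6-cycle are exactly the symmetries of a regular 6-gon: the dihedral group D_6, |D_6| = 12.

the dihedral group of order 12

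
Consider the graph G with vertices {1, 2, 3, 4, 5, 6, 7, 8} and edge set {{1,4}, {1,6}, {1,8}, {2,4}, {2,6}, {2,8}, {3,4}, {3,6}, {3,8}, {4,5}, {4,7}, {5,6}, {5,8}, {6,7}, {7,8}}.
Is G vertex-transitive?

No

Automorphisms preserve degree, but G has vertices of degree 3 and vertices of degree 5; no automorphism maps one to the other, so G is not vertex-transitive.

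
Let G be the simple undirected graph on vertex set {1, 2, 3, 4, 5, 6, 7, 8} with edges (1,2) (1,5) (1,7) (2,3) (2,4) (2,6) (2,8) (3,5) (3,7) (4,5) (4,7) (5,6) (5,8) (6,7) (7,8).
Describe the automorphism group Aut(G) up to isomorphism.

The vertices split by degree into {2, 5, 7} (degree 5) and {1, 3, 4, 6, 8} (degree 3); every edge runs between the two parts, so G is the complete bipartite graph K_{3,5}. Automorphisms preserve the bipartition setwise (since the parts differ in size) and act as S_5 × S_3 within it; |Aut| = 720.

S_5 × S_3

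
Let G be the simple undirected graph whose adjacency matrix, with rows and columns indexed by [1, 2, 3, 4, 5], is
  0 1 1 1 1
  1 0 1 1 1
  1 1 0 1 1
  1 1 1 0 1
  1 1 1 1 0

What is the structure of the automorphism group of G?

All 5 vertices are pairwise adjacent: G = K_5. Any permutation of the 5 vertices preserves K_5, so Aut(K_5) = S_5 of order 5! = 120.

the symmetric group on 5 letters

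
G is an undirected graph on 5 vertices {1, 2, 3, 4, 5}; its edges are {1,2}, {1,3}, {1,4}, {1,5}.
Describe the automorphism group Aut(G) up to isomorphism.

the symmetric group on 4 letters

Vertex 1 has degree 4 and every other vertex has degree 1, so G is the star K_{1,4} with centre 1. Any automorphism fixes the centre and permutes the 4 leaves freely, so Aut(G) ≅ S_4 of order 4! = 24.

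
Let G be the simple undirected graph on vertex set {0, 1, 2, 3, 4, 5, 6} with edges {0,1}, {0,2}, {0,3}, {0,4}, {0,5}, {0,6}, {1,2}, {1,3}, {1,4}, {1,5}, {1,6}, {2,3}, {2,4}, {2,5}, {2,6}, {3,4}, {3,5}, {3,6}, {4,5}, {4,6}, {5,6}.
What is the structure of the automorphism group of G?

S_7

All 7 vertices are pairwise adjacent: G = K_7. Every bijection on the vertex set is an automorphism of K_7; hence Aut(K_7) ≅ S_7, order 5040.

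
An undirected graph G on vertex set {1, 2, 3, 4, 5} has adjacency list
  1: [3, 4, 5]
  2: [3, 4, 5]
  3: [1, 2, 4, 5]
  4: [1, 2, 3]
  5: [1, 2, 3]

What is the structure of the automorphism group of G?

D_4

Vertex 3 is the unique vertex of degree 4; the remaining 4 vertices each have degree 3 and induce a cycle, so G is the wheel on 5 vertices with hub 3. With the hub fixed, the remaining symmetry is that of the rim cycle C_4, giving the dihedral group D_4.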